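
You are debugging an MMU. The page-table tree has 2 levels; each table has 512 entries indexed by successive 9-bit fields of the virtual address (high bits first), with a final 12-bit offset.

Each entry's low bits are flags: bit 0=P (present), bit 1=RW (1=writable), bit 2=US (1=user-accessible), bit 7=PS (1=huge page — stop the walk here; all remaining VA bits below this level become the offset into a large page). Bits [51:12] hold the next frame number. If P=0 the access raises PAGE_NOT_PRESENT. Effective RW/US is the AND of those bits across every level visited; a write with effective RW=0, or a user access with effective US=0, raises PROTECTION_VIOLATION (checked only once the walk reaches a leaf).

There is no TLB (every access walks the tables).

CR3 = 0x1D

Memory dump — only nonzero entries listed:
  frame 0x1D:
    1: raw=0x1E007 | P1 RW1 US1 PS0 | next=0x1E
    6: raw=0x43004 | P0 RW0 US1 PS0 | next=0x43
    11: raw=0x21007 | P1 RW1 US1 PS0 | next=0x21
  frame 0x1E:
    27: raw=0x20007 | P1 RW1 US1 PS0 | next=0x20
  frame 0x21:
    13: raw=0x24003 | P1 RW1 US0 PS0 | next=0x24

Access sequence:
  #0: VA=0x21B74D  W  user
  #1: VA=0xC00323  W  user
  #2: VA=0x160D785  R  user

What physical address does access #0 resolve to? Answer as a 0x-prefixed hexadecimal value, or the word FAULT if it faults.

Trace:
#0 VA=0x21B74D (w,user):
  L0 @0x1D[1] → 0x1E007  P=1,RW=1,US=1,PS=0
  L1 @0x1E[27] → 0x20007  P=1,RW=1,US=1,PS=0
  ✓ 0x2074D  — 2 lookups
#1 VA=0xC00323 (w,user):
  L0 @0x1D[6] → 0x43004  P=0,RW=0,US=1,PS=0
  → PAGE_NOT_PRESENT  (1 entries read)
#2 VA=0x160D785 (r,user):
  L0 @0x1D[11] → 0x21007  P=1,RW=1,US=1,PS=0
  L1 @0x21[13] → 0x24003  P=1,RW=1,US=0,PS=0
  → PROTECTION_VIOLATION  (2 entries read)

Access #0 PA: 0x2074D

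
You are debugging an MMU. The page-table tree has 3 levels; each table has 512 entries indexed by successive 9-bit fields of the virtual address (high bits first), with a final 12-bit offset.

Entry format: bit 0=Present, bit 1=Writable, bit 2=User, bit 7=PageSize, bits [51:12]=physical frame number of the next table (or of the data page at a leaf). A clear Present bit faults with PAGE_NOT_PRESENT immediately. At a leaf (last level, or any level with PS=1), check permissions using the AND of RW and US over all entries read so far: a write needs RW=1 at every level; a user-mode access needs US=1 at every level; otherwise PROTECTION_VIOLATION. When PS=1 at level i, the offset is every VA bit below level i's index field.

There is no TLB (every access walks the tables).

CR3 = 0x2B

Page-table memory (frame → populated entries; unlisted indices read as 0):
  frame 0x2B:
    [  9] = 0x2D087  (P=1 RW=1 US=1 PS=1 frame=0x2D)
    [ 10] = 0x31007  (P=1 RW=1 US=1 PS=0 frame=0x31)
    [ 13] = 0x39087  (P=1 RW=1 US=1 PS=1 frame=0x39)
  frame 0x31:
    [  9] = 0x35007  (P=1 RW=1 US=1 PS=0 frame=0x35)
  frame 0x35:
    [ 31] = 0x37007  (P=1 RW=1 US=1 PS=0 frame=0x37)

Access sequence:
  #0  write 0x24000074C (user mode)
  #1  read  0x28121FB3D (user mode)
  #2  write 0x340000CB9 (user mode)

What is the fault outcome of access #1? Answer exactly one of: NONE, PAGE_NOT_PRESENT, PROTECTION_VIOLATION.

Per-access translation:
#0 VA=0x24000074C (w,user):
  L0: frame=0x2B idx=9 entry=0x2D087 [P=1 RW=1 US=1 PS=1]
  ⇒ phys 0x2D74C (huge @L0)  [1 reads]
#1 VA=0x28121FB3D (r,user):
  L0: frame=0x2B idx=10 entry=0x31007 [P=1 RW=1 US=1 PS=0]
  L1: frame=0x31 idx=9 entry=0x35007 [P=1 RW=1 US=1 PS=0]
  L2: frame=0x35 idx=31 entry=0x37007 [P=1 RW=1 US=1 PS=0]
  ⇒ phys 0x37B3D  [3 reads]
#2 VA=0x340000CB9 (w,user):
  L0: frame=0x2B idx=13 entry=0x39087 [P=1 RW=1 US=1 PS=1]
  ⇒ phys 0x39CB9 (huge @L0)  [1 reads]

Access #1 fault: NONE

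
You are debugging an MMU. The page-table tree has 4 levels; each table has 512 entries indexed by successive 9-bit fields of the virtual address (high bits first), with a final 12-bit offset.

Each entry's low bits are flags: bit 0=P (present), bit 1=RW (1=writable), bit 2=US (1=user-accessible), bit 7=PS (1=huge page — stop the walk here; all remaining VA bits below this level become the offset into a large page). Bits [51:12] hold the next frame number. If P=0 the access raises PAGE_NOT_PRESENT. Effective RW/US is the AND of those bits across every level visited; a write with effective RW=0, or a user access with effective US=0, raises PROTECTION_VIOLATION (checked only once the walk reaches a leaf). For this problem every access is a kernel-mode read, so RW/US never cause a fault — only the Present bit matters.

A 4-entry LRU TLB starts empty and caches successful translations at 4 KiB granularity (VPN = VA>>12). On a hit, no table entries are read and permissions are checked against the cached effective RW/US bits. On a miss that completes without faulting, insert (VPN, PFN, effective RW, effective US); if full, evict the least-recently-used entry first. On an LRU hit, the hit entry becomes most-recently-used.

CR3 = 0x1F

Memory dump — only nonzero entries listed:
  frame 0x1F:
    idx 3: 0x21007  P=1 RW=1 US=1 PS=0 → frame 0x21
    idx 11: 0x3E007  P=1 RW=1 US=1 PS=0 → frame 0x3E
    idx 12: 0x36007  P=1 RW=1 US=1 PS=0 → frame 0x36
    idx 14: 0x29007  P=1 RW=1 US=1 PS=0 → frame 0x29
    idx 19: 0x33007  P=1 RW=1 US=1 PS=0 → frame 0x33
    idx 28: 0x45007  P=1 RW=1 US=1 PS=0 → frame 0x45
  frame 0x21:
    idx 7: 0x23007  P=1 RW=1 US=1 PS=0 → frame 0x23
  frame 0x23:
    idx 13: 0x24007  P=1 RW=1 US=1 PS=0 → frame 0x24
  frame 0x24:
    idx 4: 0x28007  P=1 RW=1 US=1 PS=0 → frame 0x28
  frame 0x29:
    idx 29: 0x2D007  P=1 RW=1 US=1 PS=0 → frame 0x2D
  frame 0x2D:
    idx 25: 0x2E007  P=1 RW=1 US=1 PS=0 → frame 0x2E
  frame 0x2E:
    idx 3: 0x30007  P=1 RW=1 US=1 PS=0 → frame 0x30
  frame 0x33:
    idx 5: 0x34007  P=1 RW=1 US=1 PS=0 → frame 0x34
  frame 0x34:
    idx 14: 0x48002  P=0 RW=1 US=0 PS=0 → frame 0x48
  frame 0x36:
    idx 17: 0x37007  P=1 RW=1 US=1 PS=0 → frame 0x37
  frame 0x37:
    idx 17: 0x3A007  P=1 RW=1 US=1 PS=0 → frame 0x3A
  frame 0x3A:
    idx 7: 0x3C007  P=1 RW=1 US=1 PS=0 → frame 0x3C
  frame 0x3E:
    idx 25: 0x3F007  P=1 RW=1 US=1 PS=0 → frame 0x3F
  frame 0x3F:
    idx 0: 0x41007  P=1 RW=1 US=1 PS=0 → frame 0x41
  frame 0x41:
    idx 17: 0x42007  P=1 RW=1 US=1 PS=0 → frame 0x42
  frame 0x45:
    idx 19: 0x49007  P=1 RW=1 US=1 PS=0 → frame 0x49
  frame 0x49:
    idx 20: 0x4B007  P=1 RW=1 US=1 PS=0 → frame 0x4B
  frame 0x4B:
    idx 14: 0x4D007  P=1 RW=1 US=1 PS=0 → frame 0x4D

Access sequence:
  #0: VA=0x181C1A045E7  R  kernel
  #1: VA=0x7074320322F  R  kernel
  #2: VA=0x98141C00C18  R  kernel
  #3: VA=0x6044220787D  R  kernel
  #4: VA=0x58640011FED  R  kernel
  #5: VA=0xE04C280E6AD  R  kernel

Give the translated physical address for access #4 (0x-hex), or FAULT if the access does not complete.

Walk each access:
#0 VA=0x181C1A045E7 (r,kernel):
  L0 @0x1F[3] → 0x21007  P=1,RW=1,US=1,PS=0
  L1 @0x21[7] → 0x23007  P=1,RW=1,US=1,PS=0
  L2 @0x23[13] → 0x24007  P=1,RW=1,US=1,PS=0
  L3 @0x24[4] → 0x28007  P=1,RW=1,US=1,PS=0
  ⇒ phys 0x285E7  [4 reads]
#1 VA=0x7074320322F (r,kernel):
  L0 @0x1F[14] → 0x29007  P=1,RW=1,US=1,PS=0
  L1 @0x29[29] → 0x2D007  P=1,RW=1,US=1,PS=0
  L2 @0x2D[25] → 0x2E007  P=1,RW=1,US=1,PS=0
  L3 @0x2E[3] → 0x30007  P=1,RW=1,US=1,PS=0
  ⇒ phys 0x3022F  [4 reads]
#2 VA=0x98141C00C18 (r,kernel):
  L0 @0x1F[19] → 0x33007  P=1,RW=1,US=1,PS=0
  L1 @0x33[5] → 0x34007  P=1,RW=1,US=1,PS=0
  L2 @0x34[14] → 0x48002  P=0,RW=1,US=0,PS=0
  ⇒ fault: PAGE_NOT_PRESENT  — 3 lookups
#3 VA=0x6044220787D (r,kernel):
  L0 @0x1F[12] → 0x36007  P=1,RW=1,US=1,PS=0
  L1 @0x36[17] → 0x37007  P=1,RW=1,US=1,PS=0
  L2 @0x37[17] → 0x3A007  P=1,RW=1,US=1,PS=0
  L3 @0x3A[7] → 0x3C007  P=1,RW=1,US=1,PS=0
  ⇒ phys 0x3C87D  [4 reads]
#4 VA=0x58640011FED (r,kernel):
  L0 @0x1F[11] → 0x3E007  P=1,RW=1,US=1,PS=0
  L1 @0x3E[25] → 0x3F007  P=1,RW=1,US=1,PS=0
  L2 @0x3F[0] → 0x41007  P=1,RW=1,US=1,PS=0
  L3 @0x41[17] → 0x42007  P=1,RW=1,US=1,PS=0
  ⇒ phys 0x42FED  [4 reads]
#5 VA=0xE04C280E6AD (r,kernel):
  L0 @0x1F[28] → 0x45007  P=1,RW=1,US=1,PS=0
  L1 @0x45[19] → 0x49007  P=1,RW=1,US=1,PS=0
  L2 @0x49[20] → 0x4B007  P=1,RW=1,US=1,PS=0
  L3 @0x4B[14] → 0x4D007  P=1,RW=1,US=1,PS=0
  ⇒ phys 0x4D6AD  [4 reads]

Access #4 PA: 0x42FED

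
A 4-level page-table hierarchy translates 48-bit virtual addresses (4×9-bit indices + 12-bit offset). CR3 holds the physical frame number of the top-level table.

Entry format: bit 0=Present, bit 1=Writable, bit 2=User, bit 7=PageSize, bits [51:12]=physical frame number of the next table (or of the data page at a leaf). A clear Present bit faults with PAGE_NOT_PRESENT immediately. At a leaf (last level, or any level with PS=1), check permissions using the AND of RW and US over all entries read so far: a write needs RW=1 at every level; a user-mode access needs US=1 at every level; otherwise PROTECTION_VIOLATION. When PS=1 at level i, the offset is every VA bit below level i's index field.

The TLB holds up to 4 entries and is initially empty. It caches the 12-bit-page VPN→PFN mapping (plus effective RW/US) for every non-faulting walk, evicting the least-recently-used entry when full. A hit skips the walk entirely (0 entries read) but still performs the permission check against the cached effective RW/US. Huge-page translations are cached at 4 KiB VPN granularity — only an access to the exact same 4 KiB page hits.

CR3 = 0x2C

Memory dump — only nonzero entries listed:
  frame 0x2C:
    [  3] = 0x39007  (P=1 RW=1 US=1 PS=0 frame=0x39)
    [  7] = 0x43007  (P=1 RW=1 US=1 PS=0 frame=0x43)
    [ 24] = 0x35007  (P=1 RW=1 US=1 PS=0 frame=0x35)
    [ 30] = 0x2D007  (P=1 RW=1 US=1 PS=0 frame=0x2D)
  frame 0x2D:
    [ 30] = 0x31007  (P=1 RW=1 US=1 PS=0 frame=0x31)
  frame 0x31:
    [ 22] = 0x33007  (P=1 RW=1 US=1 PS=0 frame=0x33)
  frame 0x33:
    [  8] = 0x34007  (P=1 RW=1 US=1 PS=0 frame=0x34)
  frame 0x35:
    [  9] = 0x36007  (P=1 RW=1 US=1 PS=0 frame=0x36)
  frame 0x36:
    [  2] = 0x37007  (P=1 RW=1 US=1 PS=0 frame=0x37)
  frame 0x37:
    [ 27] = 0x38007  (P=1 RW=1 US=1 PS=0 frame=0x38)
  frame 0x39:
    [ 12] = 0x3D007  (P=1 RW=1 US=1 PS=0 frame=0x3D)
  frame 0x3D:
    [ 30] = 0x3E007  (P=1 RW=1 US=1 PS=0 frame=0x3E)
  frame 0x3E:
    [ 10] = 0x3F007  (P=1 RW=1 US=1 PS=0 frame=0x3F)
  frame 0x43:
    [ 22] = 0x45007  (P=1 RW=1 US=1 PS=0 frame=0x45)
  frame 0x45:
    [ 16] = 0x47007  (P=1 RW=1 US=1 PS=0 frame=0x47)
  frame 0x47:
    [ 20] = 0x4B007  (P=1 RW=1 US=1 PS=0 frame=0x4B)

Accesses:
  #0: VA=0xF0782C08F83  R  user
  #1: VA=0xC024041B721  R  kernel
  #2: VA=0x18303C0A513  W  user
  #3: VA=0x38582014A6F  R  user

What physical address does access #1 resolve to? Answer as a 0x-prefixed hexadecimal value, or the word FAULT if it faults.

Per-access translation:
#0 VA=0xF0782C08F83 (r,user):
  lvl0: tbl 0x2C, slot 30 ⇒ 0x2D007 (P1/RW1/US1/PS0)
  lvl1: tbl 0x2D, slot 30 ⇒ 0x31007 (P1/RW1/US1/PS0)
  lvl2: tbl 0x31, slot 22 ⇒ 0x33007 (P1/RW1/US1/PS0)
  lvl3: tbl 0x33, slot 8 ⇒ 0x34007 (P1/RW1/US1/PS0)
  ✓ 0x34F83  — 4 lookups
#1 VA=0xC024041B721 (r,kernel):
  lvl0: tbl 0x2C, slot 24 ⇒ 0x35007 (P1/RW1/US1/PS0)
  lvl1: tbl 0x35, slot 9 ⇒ 0x36007 (P1/RW1/US1/PS0)
  lvl2: tbl 0x36, slot 2 ⇒ 0x37007 (P1/RW1/US1/PS0)
  lvl3: tbl 0x37, slot 27 ⇒ 0x38007 (P1/RW1/US1/PS0)
  ✓ 0x38721  — 4 lookups
#2 VA=0x18303C0A513 (w,user):
  lvl0: tbl 0x2C, slot 3 ⇒ 0x39007 (P1/RW1/US1/PS0)
  lvl1: tbl 0x39, slot 12 ⇒ 0x3D007 (P1/RW1/US1/PS0)
  lvl2: tbl 0x3D, slot 30 ⇒ 0x3E007 (P1/RW1/US1/PS0)
  lvl3: tbl 0x3E, slot 10 ⇒ 0x3F007 (P1/RW1/US1/PS0)
  ✓ 0x3F513  — 4 lookups
#3 VA=0x38582014A6F (r,user):
  lvl0: tbl 0x2C, slot 7 ⇒ 0x43007 (P1/RW1/US1/PS0)
  lvl1: tbl 0x43, slot 22 ⇒ 0x45007 (P1/RW1/US1/PS0)
  lvl2: tbl 0x45, slot 16 ⇒ 0x47007 (P1/RW1/US1/PS0)
  lvl3: tbl 0x47, slot 20 ⇒ 0x4B007 (P1/RW1/US1/PS0)
  ✓ 0x4BA6F  — 4 lookups

Access #1 PA: 0x38721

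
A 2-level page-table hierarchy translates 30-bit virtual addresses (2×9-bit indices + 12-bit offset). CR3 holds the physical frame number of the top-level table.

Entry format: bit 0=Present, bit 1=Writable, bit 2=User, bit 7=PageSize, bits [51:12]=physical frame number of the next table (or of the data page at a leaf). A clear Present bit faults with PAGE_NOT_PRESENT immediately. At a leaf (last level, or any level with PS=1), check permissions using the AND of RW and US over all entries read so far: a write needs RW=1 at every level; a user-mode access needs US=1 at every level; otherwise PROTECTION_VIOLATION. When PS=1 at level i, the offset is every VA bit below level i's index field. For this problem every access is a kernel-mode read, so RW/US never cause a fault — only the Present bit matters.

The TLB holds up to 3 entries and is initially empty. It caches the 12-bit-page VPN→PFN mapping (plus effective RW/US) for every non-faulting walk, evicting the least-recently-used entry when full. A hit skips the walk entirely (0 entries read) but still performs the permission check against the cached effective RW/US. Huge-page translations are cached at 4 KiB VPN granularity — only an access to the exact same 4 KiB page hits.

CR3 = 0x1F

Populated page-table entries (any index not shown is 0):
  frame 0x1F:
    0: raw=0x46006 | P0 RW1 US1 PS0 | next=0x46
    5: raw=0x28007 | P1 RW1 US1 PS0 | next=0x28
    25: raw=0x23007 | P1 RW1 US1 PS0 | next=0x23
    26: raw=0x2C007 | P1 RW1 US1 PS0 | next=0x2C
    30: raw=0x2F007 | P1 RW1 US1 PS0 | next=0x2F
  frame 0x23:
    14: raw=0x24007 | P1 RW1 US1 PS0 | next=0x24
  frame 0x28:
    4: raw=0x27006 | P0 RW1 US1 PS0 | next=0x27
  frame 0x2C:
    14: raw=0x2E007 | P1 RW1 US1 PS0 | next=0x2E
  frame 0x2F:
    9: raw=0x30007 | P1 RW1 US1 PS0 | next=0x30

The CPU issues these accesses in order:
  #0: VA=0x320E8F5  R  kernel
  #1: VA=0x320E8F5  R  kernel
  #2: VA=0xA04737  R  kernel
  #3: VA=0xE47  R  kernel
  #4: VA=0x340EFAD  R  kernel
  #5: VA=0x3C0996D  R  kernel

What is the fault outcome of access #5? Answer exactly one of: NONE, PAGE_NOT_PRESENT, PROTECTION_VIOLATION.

Per-access translation:
#0 VA=0x320E8F5 (r,kernel):
  [0] read 0x1F idx=25: raw=0x23007 flags P=1 W=1 U=1 S=0
  [1] read 0x23 idx=14: raw=0x24007 flags P=1 W=1 U=1 S=0
  → PA=0x248F5  (2 entries read)
#1 VA=0x320E8F5 (r,kernel):
  TLB hit vpn=0x320E → PA=0x248F5
#2 VA=0xA04737 (r,kernel):
  [0] read 0x1F idx=5: raw=0x28007 flags P=1 W=1 U=1 S=0
  [1] read 0x28 idx=4: raw=0x27006 flags P=0 W=1 U=1 S=0
  ✗ PAGE_NOT_PRESENT  [2 reads]
#3 VA=0xE47 (r,kernel):
  [0] read 0x1F idx=0: raw=0x46006 flags P=0 W=1 U=1 S=0
  ✗ PAGE_NOT_PRESENT  [1 reads]
#4 VA=0x340EFAD (r,kernel):
  [0] read 0x1F idx=26: raw=0x2C007 flags P=1 W=1 U=1 S=0
  [1] read 0x2C idx=14: raw=0x2E007 flags P=1 W=1 U=1 S=0
  → PA=0x2EFAD  (2 entries read)
#5 VA=0x3C0996D (r,kernel):
  [0] read 0x1F idx=30: raw=0x2F007 flags P=1 W=1 U=1 S=0
  [1] read 0x2F idx=9: raw=0x30007 flags P=1 W=1 U=1 S=0
  → PA=0x3096D  (2 entries read)

Access #5 fault: NONE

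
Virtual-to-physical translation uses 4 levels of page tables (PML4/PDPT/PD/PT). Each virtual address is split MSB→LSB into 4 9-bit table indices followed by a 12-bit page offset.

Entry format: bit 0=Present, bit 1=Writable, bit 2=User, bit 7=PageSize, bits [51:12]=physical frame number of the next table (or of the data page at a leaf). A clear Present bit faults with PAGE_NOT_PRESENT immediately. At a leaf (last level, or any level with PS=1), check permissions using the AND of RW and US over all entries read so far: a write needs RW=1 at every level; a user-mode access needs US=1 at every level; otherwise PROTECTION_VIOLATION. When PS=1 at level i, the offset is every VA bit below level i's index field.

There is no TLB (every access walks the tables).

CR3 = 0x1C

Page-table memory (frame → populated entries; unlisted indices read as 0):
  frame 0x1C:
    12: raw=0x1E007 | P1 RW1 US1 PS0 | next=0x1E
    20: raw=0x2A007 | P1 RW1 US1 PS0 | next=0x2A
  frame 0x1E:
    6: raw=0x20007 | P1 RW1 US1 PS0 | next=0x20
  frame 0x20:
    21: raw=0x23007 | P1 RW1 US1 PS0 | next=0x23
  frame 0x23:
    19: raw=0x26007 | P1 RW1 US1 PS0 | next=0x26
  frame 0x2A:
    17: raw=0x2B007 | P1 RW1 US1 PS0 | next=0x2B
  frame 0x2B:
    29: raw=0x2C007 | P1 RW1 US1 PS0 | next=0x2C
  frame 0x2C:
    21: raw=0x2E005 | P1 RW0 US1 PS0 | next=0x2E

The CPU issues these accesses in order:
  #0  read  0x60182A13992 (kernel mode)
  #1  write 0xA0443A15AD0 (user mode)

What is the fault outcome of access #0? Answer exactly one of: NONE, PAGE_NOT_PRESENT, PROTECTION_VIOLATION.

Trace:
#0 VA=0x60182A13992 (r,kernel):
  lvl0: tbl 0x1C, slot 12 ⇒ 0x1E007 (P1/RW1/US1/PS0)
  lvl1: tbl 0x1E, slot 6 ⇒ 0x20007 (P1/RW1/US1/PS0)
  lvl2: tbl 0x20, slot 21 ⇒ 0x23007 (P1/RW1/US1/PS0)
  lvl3: tbl 0x23, slot 19 ⇒ 0x26007 (P1/RW1/US1/PS0)
  ⇒ phys 0x26992  [4 reads]
#1 VA=0xA0443A15AD0 (w,user):
  lvl0: tbl 0x1C, slot 20 ⇒ 0x2A007 (P1/RW1/US1/PS0)
  lvl1: tbl 0x2A, slot 17 ⇒ 0x2B007 (P1/RW1/US1/PS0)
  lvl2: tbl 0x2B, slot 29 ⇒ 0x2C007 (P1/RW1/US1/PS0)
  lvl3: tbl 0x2C, slot 21 ⇒ 0x2E005 (P1/RW0/US1/PS0)
  ✗ PROTECTION_VIOLATION  [4 reads]

Access #0 fault: NONE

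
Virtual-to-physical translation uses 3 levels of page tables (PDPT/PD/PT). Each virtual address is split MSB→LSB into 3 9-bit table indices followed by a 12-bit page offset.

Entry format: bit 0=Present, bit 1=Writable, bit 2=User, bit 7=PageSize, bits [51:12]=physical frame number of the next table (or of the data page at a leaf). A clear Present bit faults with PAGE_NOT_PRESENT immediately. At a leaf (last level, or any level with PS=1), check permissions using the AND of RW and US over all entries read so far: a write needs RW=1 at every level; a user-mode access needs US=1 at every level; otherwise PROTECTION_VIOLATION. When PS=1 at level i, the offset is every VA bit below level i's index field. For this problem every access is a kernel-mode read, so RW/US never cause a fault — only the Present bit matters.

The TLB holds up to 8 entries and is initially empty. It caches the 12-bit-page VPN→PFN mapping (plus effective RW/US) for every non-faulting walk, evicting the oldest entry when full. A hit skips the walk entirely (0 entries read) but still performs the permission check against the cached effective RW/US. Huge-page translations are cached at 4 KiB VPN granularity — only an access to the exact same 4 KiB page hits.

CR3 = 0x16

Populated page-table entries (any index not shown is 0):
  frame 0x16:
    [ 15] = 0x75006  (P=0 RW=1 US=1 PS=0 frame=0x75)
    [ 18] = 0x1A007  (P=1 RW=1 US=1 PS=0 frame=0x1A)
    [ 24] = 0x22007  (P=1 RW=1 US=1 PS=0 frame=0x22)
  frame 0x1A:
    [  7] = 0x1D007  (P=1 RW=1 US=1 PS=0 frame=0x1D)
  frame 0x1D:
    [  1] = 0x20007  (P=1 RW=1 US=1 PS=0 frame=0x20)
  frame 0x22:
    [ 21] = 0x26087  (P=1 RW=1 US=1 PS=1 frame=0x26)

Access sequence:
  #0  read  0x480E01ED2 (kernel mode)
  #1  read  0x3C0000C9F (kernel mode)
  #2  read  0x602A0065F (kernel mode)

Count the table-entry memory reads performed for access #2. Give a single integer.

Per-access translation:
#0 VA=0x480E01ED2 (r,kernel):
  lvl0: tbl 0x16, slot 18 ⇒ 0x1A007 (P1/RW1/US1/PS0)
  lvl1: tbl 0x1A, slot 7 ⇒ 0x1D007 (P1/RW1/US1/PS0)
  lvl2: tbl 0x1D, slot 1 ⇒ 0x20007 (P1/RW1/US1/PS0)
  ⇒ phys 0x20ED2  [3 reads]
#1 VA=0x3C0000C9F (r,kernel):
  lvl0: tbl 0x16, slot 15 ⇒ 0x75006 (P0/RW1/US1/PS0)
  → PAGE_NOT_PRESENT  (1 entries read)
#2 VA=0x602A0065F (r,kernel):
  lvl0: tbl 0x16, slot 24 ⇒ 0x22007 (P1/RW1/US1/PS0)
  lvl1: tbl 0x22, slot 21 ⇒ 0x26087 (P1/RW1/US1/PS1)
  ⇒ phys 0x2665F (huge @L1)  [2 reads]

Entries read for #2: 2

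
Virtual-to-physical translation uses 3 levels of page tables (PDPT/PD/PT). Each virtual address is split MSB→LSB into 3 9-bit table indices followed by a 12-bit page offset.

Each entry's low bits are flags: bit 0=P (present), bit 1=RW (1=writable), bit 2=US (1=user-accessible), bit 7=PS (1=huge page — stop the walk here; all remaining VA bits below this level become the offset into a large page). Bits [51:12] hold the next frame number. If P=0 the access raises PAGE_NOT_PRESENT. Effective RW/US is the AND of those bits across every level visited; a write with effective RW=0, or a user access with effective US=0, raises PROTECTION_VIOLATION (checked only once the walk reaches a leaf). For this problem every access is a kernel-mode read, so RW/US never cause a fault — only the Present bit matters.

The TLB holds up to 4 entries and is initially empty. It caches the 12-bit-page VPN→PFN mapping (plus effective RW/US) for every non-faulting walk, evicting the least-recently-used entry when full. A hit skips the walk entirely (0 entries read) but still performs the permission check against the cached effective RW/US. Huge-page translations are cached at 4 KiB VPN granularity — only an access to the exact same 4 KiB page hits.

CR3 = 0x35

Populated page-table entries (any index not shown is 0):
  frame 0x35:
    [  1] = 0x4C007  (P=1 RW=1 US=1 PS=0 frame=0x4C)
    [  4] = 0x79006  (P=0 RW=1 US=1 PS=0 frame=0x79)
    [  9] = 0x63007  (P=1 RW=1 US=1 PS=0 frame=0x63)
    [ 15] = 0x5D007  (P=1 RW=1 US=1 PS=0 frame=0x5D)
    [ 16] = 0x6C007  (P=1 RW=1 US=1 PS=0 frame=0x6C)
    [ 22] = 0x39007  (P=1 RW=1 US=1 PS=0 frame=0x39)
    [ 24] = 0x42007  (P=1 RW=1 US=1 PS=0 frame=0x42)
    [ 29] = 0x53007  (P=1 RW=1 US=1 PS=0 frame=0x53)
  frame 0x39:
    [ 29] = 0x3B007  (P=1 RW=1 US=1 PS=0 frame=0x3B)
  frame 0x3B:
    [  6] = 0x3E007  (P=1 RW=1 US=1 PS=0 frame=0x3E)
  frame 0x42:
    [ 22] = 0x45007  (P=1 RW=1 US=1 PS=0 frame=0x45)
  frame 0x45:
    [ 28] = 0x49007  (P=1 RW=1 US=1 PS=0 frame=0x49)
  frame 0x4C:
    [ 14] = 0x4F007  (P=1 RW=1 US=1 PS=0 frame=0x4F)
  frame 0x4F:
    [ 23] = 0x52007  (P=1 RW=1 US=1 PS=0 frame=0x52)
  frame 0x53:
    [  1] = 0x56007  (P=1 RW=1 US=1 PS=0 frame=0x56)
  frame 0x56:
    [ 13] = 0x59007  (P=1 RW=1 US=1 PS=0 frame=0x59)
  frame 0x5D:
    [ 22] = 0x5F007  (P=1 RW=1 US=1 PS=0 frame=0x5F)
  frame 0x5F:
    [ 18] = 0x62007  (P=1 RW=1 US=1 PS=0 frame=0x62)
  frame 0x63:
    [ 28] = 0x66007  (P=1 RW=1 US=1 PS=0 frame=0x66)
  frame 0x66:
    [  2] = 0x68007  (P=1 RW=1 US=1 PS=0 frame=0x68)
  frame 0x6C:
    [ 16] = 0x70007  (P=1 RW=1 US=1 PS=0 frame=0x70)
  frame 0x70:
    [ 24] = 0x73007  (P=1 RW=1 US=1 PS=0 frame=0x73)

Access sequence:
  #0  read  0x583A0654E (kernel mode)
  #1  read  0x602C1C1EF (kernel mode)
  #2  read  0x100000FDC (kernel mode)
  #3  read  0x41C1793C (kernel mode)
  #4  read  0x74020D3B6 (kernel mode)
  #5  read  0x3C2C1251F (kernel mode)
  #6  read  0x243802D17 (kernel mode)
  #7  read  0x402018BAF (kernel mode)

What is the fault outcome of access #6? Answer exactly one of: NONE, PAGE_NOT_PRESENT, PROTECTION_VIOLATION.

Per-access translation:
#0 VA=0x583A0654E (r,kernel):
  lvl0: tbl 0x35, slot 22 ⇒ 0x39007 (P1/RW1/US1/PS0)
  lvl1: tbl 0x39, slot 29 ⇒ 0x3B007 (P1/RW1/US1/PS0)
  lvl2: tbl 0x3B, slot 6 ⇒ 0x3E007 (P1/RW1/US1/PS0)
  ✓ 0x3E54E  — 3 lookups
#1 VA=0x602C1C1EF (r,kernel):
  lvl0: tbl 0x35, slot 24 ⇒ 0x42007 (P1/RW1/US1/PS0)
  lvl1: tbl 0x42, slot 22 ⇒ 0x45007 (P1/RW1/US1/PS0)
  lvl2: tbl 0x45, slot 28 ⇒ 0x49007 (P1/RW1/US1/PS0)
  ✓ 0x491EF  — 3 lookups
#2 VA=0x100000FDC (r,kernel):
  lvl0: tbl 0x35, slot 4 ⇒ 0x79006 (P0/RW1/US1/PS0)
  → PAGE_NOT_PRESENT  (1 entries read)
#3 VA=0x41C1793C (r,kernel):
  lvl0: tbl 0x35, slot 1 ⇒ 0x4C007 (P1/RW1/US1/PS0)
  lvl1: tbl 0x4C, slot 14 ⇒ 0x4F007 (P1/RW1/US1/PS0)
  lvl2: tbl 0x4F, slot 23 ⇒ 0x52007 (P1/RW1/US1/PS0)
  ✓ 0x5293C  — 3 lookups
#4 VA=0x74020D3B6 (r,kernel):
  lvl0: tbl 0x35, slot 29 ⇒ 0x53007 (P1/RW1/US1/PS0)
  lvl1: tbl 0x53, slot 1 ⇒ 0x56007 (P1/RW1/US1/PS0)
  lvl2: tbl 0x56, slot 13 ⇒ 0x59007 (P1/RW1/US1/PS0)
  ✓ 0x593B6  — 3 lookups
#5 VA=0x3C2C1251F (r,kernel):
  lvl0: tbl 0x35, slot 15 ⇒ 0x5D007 (P1/RW1/US1/PS0)
  lvl1: tbl 0x5D, slot 22 ⇒ 0x5F007 (P1/RW1/US1/PS0)
  lvl2: tbl 0x5F, slot 18 ⇒ 0x62007 (P1/RW1/US1/PS0)
  ✓ 0x6251F  — 3 lookups
#6 VA=0x243802D17 (r,kernel):
  lvl0: tbl 0x35, slot 9 ⇒ 0x63007 (P1/RW1/US1/PS0)
  lvl1: tbl 0x63, slot 28 ⇒ 0x66007 (P1/RW1/US1/PS0)
  lvl2: tbl 0x66, slot 2 ⇒ 0x68007 (P1/RW1/US1/PS0)
  ✓ 0x68D17  — 3 lookups
#7 VA=0x402018BAF (r,kernel):
  lvl0: tbl 0x35, slot 16 ⇒ 0x6C007 (P1/RW1/US1/PS0)
  lvl1: tbl 0x6C, slot 16 ⇒ 0x70007 (P1/RW1/US1/PS0)
  lvl2: tbl 0x70, slot 24 ⇒ 0x73007 (P1/RW1/US1/PS0)
  ✓ 0x73BAF  — 3 lookups

Access #6 fault: NONE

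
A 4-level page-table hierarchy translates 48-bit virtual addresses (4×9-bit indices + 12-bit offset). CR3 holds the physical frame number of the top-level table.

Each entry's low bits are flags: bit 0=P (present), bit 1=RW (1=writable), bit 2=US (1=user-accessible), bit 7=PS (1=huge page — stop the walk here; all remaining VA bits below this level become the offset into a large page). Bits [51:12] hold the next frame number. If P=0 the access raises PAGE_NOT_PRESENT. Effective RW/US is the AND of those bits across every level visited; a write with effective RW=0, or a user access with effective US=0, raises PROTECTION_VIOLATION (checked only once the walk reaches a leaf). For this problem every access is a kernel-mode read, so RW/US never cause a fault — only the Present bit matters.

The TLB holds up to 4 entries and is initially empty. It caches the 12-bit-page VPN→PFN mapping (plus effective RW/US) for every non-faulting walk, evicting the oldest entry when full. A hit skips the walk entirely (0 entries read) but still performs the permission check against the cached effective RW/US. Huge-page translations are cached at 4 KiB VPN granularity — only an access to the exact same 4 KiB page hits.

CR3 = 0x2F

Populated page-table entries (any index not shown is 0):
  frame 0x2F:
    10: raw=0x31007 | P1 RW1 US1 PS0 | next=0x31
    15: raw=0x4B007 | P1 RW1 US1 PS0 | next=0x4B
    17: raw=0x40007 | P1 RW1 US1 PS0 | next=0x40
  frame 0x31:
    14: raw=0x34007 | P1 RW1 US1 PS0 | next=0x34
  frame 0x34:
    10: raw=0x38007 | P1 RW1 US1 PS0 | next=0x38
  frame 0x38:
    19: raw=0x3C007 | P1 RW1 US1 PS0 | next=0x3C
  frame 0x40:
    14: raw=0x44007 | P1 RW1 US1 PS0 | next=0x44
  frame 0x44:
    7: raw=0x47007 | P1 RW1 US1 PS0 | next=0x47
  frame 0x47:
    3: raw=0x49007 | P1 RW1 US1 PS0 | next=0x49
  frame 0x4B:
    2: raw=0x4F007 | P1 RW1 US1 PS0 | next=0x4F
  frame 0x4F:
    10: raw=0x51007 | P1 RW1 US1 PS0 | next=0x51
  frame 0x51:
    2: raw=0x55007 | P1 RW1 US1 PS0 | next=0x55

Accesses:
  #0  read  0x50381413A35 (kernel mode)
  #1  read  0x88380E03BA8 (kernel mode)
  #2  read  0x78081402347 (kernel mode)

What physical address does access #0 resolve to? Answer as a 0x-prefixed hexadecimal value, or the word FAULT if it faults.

Walk each access:
#0 VA=0x50381413A35 (r,kernel):
  lvl0: tbl 0x2F, slot 10 ⇒ 0x31007 (P1/RW1/US1/PS0)
  lvl1: tbl 0x31, slot 14 ⇒ 0x34007 (P1/RW1/US1/PS0)
  lvl2: tbl 0x34, slot 10 ⇒ 0x38007 (P1/RW1/US1/PS0)
  lvl3: tbl 0x38, slot 19 ⇒ 0x3C007 (P1/RW1/US1/PS0)
  ⇒ phys 0x3CA35  [4 reads]
#1 VA=0x88380E03BA8 (r,kernel):
  lvl0: tbl 0x2F, slot 17 ⇒ 0x40007 (P1/RW1/US1/PS0)
  lvl1: tbl 0x40, slot 14 ⇒ 0x44007 (P1/RW1/US1/PS0)
  lvl2: tbl 0x44, slot 7 ⇒ 0x47007 (P1/RW1/US1/PS0)
  lvl3: tbl 0x47, slot 3 ⇒ 0x49007 (P1/RW1/US1/PS0)
  ⇒ phys 0x49BA8  [4 reads]
#2 VA=0x78081402347 (r,kernel):
  lvl0: tbl 0x2F, slot 15 ⇒ 0x4B007 (P1/RW1/US1/PS0)
  lvl1: tbl 0x4B, slot 2 ⇒ 0x4F007 (P1/RW1/US1/PS0)
  lvl2: tbl 0x4F, slot 10 ⇒ 0x51007 (P1/RW1/US1/PS0)
  lvl3: tbl 0x51, slot 2 ⇒ 0x55007 (P1/RW1/US1/PS0)
  ⇒ phys 0x55347  [4 reads]

Access #0 PA: 0x3CA35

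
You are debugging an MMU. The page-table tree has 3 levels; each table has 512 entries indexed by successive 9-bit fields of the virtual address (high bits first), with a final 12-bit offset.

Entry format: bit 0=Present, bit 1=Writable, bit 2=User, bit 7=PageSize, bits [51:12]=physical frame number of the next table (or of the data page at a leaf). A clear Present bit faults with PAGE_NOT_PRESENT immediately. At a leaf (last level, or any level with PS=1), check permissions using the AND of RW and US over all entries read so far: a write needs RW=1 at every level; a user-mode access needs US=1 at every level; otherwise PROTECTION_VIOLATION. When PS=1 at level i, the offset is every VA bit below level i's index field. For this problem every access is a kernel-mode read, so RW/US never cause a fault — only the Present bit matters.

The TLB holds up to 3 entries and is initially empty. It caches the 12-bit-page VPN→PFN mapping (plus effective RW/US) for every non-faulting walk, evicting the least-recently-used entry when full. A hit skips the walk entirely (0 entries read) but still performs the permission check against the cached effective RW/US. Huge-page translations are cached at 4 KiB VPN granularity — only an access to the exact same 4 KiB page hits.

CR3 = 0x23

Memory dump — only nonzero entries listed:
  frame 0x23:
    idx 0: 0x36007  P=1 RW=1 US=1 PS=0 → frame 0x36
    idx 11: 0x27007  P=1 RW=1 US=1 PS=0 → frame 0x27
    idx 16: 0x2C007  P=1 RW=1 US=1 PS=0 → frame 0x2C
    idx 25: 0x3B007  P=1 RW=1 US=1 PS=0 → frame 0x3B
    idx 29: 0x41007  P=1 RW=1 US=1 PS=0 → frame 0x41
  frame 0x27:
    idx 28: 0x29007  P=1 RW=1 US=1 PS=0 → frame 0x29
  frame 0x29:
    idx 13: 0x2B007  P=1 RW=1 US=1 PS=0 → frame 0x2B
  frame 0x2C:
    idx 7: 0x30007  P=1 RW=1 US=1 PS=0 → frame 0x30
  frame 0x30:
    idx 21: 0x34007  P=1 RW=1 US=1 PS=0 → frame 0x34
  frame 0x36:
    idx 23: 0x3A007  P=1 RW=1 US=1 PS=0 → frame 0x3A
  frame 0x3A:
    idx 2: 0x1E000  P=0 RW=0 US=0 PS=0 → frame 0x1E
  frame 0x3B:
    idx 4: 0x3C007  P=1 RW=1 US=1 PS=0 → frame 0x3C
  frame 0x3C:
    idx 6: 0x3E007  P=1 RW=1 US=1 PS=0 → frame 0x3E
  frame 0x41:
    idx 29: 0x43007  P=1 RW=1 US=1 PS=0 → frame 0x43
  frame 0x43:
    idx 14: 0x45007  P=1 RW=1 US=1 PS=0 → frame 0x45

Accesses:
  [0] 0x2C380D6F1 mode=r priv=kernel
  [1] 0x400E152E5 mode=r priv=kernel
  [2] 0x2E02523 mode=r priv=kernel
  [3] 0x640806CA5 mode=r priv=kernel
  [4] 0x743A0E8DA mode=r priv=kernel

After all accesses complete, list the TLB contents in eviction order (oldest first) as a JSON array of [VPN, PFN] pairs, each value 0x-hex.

Trace:
#0 VA=0x2C380D6F1 (r,kernel):
  L0: frame=0x23 idx=11 entry=0x27007 [P=1 RW=1 US=1 PS=0]
  L1: frame=0x27 idx=28 entry=0x29007 [P=1 RW=1 US=1 PS=0]
  L2: frame=0x29 idx=13 entry=0x2B007 [P=1 RW=1 US=1 PS=0]
  → PA=0x2B6F1  (3 entries read)
#1 VA=0x400E152E5 (r,kernel):
  L0: frame=0x23 idx=16 entry=0x2C007 [P=1 RW=1 US=1 PS=0]
  L1: frame=0x2C idx=7 entry=0x30007 [P=1 RW=1 US=1 PS=0]
  L2: frame=0x30 idx=21 entry=0x34007 [P=1 RW=1 US=1 PS=0]
  → PA=0x342E5  (3 entries read)
#2 VA=0x2E02523 (r,kernel):
  L0: frame=0x23 idx=0 entry=0x36007 [P=1 RW=1 US=1 PS=0]
  L1: frame=0x36 idx=23 entry=0x3A007 [P=1 RW=1 US=1 PS=0]
  L2: frame=0x3A idx=2 entry=0x1E000 [P=0 RW=0 US=0 PS=0]
  ✗ PAGE_NOT_PRESENT  [3 reads]
#3 VA=0x640806CA5 (r,kernel):
  L0: frame=0x23 idx=25 entry=0x3B007 [P=1 RW=1 US=1 PS=0]
  L1: frame=0x3B idx=4 entry=0x3C007 [P=1 RW=1 US=1 PS=0]
  L2: frame=0x3C idx=6 entry=0x3E007 [P=1 RW=1 US=1 PS=0]
  → PA=0x3ECA5  (3 entries read)
#4 VA=0x743A0E8DA (r,kernel):
  L0: frame=0x23 idx=29 entry=0x41007 [P=1 RW=1 US=1 PS=0]
  L1: frame=0x41 idx=29 entry=0x43007 [P=1 RW=1 US=1 PS=0]
  L2: frame=0x43 idx=14 entry=0x45007 [P=1 RW=1 US=1 PS=0]
  → PA=0x458DA  (3 entries read)

TLB: [["0x400E15", "0x34"], ["0x640806", "0x3E"], ["0x743A0E", "0x45"]]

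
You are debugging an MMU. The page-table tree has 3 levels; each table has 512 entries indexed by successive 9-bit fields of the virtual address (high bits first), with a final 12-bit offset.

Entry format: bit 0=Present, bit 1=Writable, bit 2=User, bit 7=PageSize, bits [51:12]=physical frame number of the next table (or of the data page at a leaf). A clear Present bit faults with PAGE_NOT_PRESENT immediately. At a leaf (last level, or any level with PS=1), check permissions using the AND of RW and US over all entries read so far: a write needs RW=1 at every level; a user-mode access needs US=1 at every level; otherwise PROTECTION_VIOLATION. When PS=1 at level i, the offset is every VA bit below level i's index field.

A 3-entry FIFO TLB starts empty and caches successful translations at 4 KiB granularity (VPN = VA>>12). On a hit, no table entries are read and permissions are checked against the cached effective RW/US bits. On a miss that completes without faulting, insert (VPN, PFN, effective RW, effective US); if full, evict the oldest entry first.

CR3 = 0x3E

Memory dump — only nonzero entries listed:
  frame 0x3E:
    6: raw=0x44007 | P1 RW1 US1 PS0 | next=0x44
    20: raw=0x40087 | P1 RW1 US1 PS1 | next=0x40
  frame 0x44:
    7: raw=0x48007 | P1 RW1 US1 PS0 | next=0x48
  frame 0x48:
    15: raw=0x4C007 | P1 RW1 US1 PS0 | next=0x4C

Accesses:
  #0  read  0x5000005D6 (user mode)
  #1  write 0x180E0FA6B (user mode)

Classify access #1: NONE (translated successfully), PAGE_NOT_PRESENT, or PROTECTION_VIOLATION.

Per-access translation:
#0 VA=0x5000005D6 (r,user):
  lvl0: tbl 0x3E, slot 20 ⇒ 0x40087 (P1/RW1/US1/PS1)
  ⇒ phys 0x405D6 (huge @L0)  [1 reads]
#1 VA=0x180E0FA6B (w,user):
  lvl0: tbl 0x3E, slot 6 ⇒ 0x44007 (P1/RW1/US1/PS0)
  lvl1: tbl 0x44, slot 7 ⇒ 0x48007 (P1/RW1/US1/PS0)
  lvl2: tbl 0x48, slot 15 ⇒ 0x4C007 (P1/RW1/US1/PS0)
  ⇒ phys 0x4CA6B  [3 reads]

Access #1 fault: NONE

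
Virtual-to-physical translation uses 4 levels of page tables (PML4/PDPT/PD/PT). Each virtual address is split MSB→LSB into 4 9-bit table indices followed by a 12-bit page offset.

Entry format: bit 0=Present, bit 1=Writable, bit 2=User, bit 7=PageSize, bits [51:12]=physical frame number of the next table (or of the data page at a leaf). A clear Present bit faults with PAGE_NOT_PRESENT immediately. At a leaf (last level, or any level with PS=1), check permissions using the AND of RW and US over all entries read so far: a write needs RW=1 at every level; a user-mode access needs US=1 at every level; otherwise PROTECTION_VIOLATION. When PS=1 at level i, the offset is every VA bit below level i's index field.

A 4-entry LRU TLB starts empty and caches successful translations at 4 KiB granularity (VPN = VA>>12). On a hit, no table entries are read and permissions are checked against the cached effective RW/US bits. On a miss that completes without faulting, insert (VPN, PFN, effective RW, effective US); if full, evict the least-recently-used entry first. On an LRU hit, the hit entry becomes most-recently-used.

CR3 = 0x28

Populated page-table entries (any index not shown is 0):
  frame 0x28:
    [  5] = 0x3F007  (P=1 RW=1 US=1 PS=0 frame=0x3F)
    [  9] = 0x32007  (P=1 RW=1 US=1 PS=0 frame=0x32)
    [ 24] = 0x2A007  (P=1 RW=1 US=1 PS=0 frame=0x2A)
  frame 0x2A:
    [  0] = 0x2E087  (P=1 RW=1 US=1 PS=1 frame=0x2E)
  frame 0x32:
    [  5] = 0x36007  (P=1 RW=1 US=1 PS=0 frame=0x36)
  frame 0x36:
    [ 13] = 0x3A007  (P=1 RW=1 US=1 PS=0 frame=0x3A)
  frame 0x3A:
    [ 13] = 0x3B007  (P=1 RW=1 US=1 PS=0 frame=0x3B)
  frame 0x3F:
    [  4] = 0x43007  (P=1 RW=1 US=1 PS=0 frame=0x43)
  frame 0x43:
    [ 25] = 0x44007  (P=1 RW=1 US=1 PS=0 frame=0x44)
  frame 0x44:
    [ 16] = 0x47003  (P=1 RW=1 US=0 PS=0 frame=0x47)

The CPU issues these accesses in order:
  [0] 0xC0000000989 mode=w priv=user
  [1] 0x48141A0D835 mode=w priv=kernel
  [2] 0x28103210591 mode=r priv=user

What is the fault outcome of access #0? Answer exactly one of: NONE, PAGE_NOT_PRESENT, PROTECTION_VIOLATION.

Walk each access:
#0 VA=0xC0000000989 (w,user):
  lvl0: tbl 0x28, slot 24 ⇒ 0x2A007 (P1/RW1/US1/PS0)
  lvl1: tbl 0x2A, slot 0 ⇒ 0x2E087 (P1/RW1/US1/PS1)
  ✓ 0x2E989 (huge @L1)  — 2 lookups
#1 VA=0x48141A0D835 (w,kernel):
  lvl0: tbl 0x28, slot 9 ⇒ 0x32007 (P1/RW1/US1/PS0)
  lvl1: tbl 0x32, slot 5 ⇒ 0x36007 (P1/RW1/US1/PS0)
  lvl2: tbl 0x36, slot 13 ⇒ 0x3A007 (P1/RW1/US1/PS0)
  lvl3: tbl 0x3A, slot 13 ⇒ 0x3B007 (P1/RW1/US1/PS0)
  ✓ 0x3B835  — 4 lookups
#2 VA=0x28103210591 (r,user):
  lvl0: tbl 0x28, slot 5 ⇒ 0x3F007 (P1/RW1/US1/PS0)
  lvl1: tbl 0x3F, slot 4 ⇒ 0x43007 (P1/RW1/US1/PS0)
  lvl2: tbl 0x43, slot 25 ⇒ 0x44007 (P1/RW1/US1/PS0)
  lvl3: tbl 0x44, slot 16 ⇒ 0x47003 (P1/RW1/US0/PS0)
  → PROTECTION_VIOLATION  (4 entries read)

Access #0 fault: NONE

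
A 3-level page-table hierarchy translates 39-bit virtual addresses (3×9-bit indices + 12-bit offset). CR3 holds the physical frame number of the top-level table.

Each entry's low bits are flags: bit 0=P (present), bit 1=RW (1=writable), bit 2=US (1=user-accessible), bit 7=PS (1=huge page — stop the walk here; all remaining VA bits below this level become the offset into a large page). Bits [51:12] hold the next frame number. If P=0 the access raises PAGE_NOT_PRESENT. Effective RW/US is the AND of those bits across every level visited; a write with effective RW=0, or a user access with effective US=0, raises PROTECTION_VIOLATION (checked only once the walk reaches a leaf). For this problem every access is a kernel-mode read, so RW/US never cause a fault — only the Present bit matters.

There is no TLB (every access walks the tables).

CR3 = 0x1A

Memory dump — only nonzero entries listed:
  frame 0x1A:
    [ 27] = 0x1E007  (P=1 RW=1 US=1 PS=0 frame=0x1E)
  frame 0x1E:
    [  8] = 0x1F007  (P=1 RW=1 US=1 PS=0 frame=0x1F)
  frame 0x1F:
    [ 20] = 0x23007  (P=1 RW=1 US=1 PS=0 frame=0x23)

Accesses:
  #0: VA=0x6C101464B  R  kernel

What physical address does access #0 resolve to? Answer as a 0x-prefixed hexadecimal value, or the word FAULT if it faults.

Per-access translation:
#0 VA=0x6C101464B (r,kernel):
  L0 @0x1A[27] → 0x1E007  P=1,RW=1,US=1,PS=0
  L1 @0x1E[8] → 0x1F007  P=1,RW=1,US=1,PS=0
  L2 @0x1F[20] → 0x23007  P=1,RW=1,US=1,PS=0
  ✓ 0x2364B  — 3 lookups

Access #0 PA: 0x2364B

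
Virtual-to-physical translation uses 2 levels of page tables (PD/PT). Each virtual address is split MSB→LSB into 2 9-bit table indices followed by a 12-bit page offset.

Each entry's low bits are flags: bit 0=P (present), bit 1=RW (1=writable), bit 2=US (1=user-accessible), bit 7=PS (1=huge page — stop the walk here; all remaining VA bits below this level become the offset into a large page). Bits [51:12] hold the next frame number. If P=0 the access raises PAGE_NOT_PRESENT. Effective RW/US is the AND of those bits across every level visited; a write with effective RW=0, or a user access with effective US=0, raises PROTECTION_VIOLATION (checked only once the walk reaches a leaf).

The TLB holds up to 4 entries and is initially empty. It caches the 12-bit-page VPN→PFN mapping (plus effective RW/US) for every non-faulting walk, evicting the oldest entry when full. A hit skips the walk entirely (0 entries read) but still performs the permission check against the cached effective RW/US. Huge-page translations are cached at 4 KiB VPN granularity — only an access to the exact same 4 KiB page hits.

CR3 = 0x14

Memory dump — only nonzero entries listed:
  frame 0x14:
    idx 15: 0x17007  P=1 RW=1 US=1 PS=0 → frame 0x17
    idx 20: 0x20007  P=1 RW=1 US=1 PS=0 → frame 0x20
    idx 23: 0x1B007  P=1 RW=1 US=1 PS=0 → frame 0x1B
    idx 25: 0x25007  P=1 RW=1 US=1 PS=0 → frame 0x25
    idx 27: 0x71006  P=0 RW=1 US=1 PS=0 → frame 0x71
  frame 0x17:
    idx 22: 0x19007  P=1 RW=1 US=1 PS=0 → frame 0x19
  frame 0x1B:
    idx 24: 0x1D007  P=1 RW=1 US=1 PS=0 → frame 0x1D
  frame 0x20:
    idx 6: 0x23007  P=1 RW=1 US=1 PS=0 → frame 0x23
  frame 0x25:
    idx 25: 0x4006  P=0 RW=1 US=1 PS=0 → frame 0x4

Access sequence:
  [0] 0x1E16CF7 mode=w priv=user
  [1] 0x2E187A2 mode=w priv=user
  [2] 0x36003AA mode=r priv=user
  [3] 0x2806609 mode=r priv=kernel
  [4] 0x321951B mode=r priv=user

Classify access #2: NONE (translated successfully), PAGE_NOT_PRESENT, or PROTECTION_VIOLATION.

Per-access translation:
#0 VA=0x1E16CF7 (w,user):
  L0: frame=0x14 idx=15 entry=0x17007 [P=1 RW=1 US=1 PS=0]
  L1: frame=0x17 idx=22 entry=0x19007 [P=1 RW=1 US=1 PS=0]
  ✓ 0x19CF7  — 2 lookups
#1 VA=0x2E187A2 (w,user):
  L0: frame=0x14 idx=23 entry=0x1B007 [P=1 RW=1 US=1 PS=0]
  L1: frame=0x1B idx=24 entry=0x1D007 [P=1 RW=1 US=1 PS=0]
  ✓ 0x1D7A2  — 2 lookups
#2 VA=0x36003AA (r,user):
  L0: frame=0x14 idx=27 entry=0x71006 [P=0 RW=1 US=1 PS=0]
  ⇒ fault: PAGE_NOT_PRESENT  — 1 lookups
#3 VA=0x2806609 (r,kernel):
  L0: frame=0x14 idx=20 entry=0x20007 [P=1 RW=1 US=1 PS=0]
  L1: frame=0x20 idx=6 entry=0x23007 [P=1 RW=1 US=1 PS=0]
  ✓ 0x23609  — 2 lookups
#4 VA=0x321951B (r,user):
  L0: frame=0x14 idx=25 entry=0x25007 [P=1 RW=1 US=1 PS=0]
  L1: frame=0x25 idx=25 entry=0x4006 [P=0 RW=1 US=1 PS=0]
  ⇒ fault: PAGE_NOT_PRESENT  — 2 lookups

Access #2 fault: PAGE_NOT_PRESENT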